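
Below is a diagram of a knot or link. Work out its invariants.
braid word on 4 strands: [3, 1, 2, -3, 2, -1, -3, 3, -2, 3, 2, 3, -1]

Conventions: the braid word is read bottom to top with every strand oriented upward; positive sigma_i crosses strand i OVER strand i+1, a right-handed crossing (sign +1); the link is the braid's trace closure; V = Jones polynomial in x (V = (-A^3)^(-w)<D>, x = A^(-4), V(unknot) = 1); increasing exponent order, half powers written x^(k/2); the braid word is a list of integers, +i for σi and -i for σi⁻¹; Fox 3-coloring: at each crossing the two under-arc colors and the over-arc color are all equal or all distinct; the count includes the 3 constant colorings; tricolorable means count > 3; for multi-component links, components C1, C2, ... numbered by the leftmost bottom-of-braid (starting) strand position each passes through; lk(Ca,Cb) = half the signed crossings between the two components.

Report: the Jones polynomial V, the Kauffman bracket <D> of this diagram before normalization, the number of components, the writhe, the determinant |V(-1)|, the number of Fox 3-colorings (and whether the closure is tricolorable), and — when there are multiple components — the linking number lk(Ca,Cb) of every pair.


V(x) = x + 2x^3 + x^5
bracket: -A^-11 - 2A^-3 - A^5, w = +3
3 components, writhe +3, over 13 crossings
lk(C1,C2) = 0
linking number lk(C1,C3) = +1
lk(C2,C3): +1
det 4, colorings 3 of 3^13 — not tricolorable
observation: the span of V is 4, within the link bound 13 + 3 - 1


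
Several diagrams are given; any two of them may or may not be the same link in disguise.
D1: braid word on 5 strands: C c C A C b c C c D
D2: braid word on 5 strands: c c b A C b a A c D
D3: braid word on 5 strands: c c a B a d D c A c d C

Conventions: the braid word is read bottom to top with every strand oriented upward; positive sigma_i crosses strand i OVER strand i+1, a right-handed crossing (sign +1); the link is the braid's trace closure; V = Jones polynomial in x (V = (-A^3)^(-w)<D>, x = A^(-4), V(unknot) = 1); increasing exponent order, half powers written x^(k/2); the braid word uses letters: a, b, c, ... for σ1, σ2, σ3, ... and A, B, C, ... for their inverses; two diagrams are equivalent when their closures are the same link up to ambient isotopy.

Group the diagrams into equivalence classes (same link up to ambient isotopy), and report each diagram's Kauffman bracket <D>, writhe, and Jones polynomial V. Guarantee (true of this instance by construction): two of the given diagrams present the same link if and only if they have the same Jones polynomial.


classes: {D1} | {D2} | {D3}
V(D1) = 1  [10 crossings, <D> = A^-6, w = -2]
V(D2) = x - x^2 + 2x^3 - x^4 + x^5 - x^6  (w +2, c 10, <D> = -A^-18 + A^-14 - A^-10 + 2A^-6 - A^-2 + A^2)
V(D3) = x + x^3 - x^4  [12 crossings, <D> = -A^-4 + 1 + A^8, w = +4]
note: 3 classes among 3 diagrams; unequal V(x) rules out equality


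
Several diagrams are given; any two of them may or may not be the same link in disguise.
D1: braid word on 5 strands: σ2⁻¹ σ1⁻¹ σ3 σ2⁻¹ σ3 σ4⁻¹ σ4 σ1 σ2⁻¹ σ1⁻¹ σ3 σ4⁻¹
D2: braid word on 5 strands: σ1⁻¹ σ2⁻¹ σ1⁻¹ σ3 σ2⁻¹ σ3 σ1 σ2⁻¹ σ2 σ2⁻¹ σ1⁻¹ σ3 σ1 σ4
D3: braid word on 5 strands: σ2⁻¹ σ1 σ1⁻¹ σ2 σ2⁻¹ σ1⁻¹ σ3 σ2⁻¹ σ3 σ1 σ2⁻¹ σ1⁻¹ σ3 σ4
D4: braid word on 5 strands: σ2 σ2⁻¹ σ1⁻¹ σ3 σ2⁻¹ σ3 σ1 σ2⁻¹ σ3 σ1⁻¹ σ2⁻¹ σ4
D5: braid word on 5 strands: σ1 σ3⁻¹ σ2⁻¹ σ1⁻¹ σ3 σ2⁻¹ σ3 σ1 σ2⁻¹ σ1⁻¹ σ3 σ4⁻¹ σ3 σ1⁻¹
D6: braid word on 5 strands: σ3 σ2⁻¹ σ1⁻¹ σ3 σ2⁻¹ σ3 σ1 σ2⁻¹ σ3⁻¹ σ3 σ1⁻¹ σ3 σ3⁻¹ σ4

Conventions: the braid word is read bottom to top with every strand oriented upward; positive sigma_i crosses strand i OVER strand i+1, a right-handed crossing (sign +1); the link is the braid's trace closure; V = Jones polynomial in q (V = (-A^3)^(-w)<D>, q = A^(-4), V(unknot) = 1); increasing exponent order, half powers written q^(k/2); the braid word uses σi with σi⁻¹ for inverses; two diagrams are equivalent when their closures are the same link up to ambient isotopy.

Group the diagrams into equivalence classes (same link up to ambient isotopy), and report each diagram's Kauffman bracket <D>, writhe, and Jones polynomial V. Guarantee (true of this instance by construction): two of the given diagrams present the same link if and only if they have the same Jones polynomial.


grouping into links: {D1, D2, D3, D4, D5, D6}
V(D1) = q^-4 - 2q^-3 + 3q^-2 - 4q^-1 + 4 - 3q + 3q^2 - q^3  (w -2, c 12, <D> = -A^-18 + 3A^-14 - 3A^-10 + 4A^-6 - 4A^-2 + 3A^2 - 2A^6 + A^10)
V(D2) = q^-4 - 2q^-3 + 3q^-2 - 4q^-1 + 4 - 3q + 3q^2 - q^3  (w 0, c 14, <D> = -A^-12 + 3A^-8 - 3A^-4 + 4 - 4A^4 + 3A^8 - 2A^12 + A^16)
V(D3) = q^-4 - 2q^-3 + 3q^-2 - 4q^-1 + 4 - 3q + 3q^2 - q^3  (w 0, c 14, <D> = -A^-12 + 3A^-8 - 3A^-4 + 4 - 4A^4 + 3A^8 - 2A^12 + A^16)
D4 (bracket -A^-12 + 3A^-8 - 3A^-4 + 4 - 4A^4 + 3A^8 - 2A^12 + A^16; 12 crossings at w = 0): V = q^-4 - 2q^-3 + 3q^-2 - 4q^-1 + 4 - 3q + 3q^2 - q^3
V(D5) = q^-4 - 2q^-3 + 3q^-2 - 4q^-1 + 4 - 3q + 3q^2 - q^3  [14 crossings, <D> = -A^-18 + 3A^-14 - 3A^-10 + 4A^-6 - 4A^-2 + 3A^2 - 2A^6 + A^10, w = -2]
D6 (bracket -A^-12 + 3A^-8 - 3A^-4 + 4 - 4A^4 + 3A^8 - 2A^12 + A^16; 14 crossings at w = 0): V = q^-4 - 2q^-3 + 3q^-2 - 4q^-1 + 4 - 3q + 3q^2 - q^3
why: all 6 diagrams share one V(q), hence one class


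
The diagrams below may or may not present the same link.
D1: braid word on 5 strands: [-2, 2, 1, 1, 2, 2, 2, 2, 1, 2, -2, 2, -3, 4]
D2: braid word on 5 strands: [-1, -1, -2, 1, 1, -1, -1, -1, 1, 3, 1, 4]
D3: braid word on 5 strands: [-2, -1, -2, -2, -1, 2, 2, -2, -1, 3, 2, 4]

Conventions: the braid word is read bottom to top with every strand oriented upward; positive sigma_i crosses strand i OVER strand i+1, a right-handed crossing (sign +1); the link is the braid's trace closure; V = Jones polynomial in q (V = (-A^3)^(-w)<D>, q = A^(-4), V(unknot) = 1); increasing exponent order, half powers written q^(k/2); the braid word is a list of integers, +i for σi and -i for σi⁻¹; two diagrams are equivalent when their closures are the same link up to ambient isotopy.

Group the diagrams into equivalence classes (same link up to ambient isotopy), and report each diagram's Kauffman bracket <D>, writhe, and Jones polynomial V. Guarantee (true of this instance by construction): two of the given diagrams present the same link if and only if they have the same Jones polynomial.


classes: {D1} | {D2} | {D3}
V(D1) = q^3 + q^5 - q^6 + q^7 - q^8 + q^9 - q^10  [14 crossings, <D> = -A^-16 + A^-12 - A^-8 + A^-4 - 1 + A^4 + A^12, w = +8]
D2 (bracket 1; 12 crossings at w = 0): V = 1
D3 (bracket A^-2 - A^2 + 2A^6 - A^10 + A^14 - A^18; 12 crossings at w = -2): V = -q^-6 + q^-5 - q^-4 + 2q^-3 - q^-2 + q^-1
note: 3 classes among 3 diagrams; unequal V(q) rules out equality


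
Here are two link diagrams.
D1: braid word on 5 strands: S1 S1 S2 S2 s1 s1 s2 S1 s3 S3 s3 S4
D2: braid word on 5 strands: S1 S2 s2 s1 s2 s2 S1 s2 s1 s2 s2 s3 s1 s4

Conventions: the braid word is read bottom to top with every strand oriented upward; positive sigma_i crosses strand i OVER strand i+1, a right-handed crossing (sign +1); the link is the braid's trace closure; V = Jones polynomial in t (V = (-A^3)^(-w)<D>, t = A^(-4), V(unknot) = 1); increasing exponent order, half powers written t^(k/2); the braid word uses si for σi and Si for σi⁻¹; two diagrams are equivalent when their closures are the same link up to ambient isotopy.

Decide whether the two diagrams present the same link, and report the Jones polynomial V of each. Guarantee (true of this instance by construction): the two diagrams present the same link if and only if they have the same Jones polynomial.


equivalent: no
D1 (bracket A^-10 - A^-6 + 2A^-2 - 2A^2 + 2A^6 - 2A^10 + A^14; 12 crossings at w = -2): V = t^-5 - 2t^-4 + 2t^-3 - 2t^-2 + 2t^-1 - 1 + t
V(D2) = t^2 + t^4 - t^5 + t^6 - t^7  (w +8, c 14, <D> = -A^-4 + 1 - A^4 + A^8 + A^16)
key observation: 2 classes among 2 diagrams; unequal V(t) rules out equality


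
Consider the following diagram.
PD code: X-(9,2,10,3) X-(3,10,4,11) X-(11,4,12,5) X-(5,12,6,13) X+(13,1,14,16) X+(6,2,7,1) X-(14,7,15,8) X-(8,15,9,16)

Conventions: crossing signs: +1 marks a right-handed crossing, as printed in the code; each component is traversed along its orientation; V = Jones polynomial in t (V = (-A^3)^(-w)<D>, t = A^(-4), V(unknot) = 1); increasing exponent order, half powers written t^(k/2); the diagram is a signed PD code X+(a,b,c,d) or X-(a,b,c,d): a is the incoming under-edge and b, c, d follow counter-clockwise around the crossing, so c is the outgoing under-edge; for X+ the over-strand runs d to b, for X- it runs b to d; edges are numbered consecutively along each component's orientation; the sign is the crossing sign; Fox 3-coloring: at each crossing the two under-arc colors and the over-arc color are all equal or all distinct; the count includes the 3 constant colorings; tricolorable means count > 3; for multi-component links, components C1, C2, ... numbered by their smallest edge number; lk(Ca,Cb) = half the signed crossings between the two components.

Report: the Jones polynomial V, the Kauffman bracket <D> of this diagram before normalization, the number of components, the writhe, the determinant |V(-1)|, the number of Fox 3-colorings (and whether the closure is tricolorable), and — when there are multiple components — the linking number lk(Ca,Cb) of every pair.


Jones polynomial: V(t) = -t^-7 + t^-6 - t^-5 + t^-4 + t^-2
<D> = A^-4 + A^4 - A^8 + A^12 - A^16; writhe -4
components 1, writhe -4 (8 crossings)
3-colorings: 3 of 3^8, det 5 — not tricolorable
note: |V(-1)| = 5: so not tricolorable, since 3 does not divide 5


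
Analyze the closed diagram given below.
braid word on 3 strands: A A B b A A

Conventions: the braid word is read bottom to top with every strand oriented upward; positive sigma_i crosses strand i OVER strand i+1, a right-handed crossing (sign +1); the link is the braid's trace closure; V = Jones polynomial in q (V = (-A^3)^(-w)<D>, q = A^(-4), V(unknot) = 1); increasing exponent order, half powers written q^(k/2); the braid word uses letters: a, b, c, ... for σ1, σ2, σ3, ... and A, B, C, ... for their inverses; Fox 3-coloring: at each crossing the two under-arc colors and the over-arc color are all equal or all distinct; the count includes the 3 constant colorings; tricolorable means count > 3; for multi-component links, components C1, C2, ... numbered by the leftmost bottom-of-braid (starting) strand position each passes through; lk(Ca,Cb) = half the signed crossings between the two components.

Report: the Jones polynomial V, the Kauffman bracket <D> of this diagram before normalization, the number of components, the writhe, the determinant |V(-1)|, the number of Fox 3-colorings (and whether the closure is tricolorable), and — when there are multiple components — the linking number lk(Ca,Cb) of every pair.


V = q^-6 + q^-3 + q^-2 + q^-1
<D> = A^-8 + A^-4 + 1 + A^12 (w = -4)
3 components over 6 crossings, w = -4
lk(C1,C2): -2
lk(C1,C3) = 0
linking number lk(C2,C3) = 0
9 Fox colorings among 3^7, |V(-1)| = 0: tricolorable
why: inverse pairs cancel, leaving σ1⁻¹ σ1⁻¹ σ1⁻¹ σ1⁻¹


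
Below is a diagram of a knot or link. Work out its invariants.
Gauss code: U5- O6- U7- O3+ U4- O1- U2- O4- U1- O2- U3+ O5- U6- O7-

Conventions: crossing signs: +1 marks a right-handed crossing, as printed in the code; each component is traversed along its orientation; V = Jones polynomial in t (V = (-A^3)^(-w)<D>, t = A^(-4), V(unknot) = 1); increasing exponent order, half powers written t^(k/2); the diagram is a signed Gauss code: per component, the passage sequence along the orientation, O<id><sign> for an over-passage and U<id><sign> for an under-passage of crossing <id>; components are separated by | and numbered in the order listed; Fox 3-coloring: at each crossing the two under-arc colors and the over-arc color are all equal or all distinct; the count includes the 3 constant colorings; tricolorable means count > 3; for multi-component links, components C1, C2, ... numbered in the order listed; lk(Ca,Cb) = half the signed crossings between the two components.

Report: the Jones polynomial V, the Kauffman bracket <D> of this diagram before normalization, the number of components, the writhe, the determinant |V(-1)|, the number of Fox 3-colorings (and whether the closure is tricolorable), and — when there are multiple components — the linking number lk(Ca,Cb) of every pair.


Jones polynomial: V(t) = t^-8 - 2t^-7 + t^-6 - 2t^-5 + 2t^-4 + t^-2
<D> = -A^-7 - 2A + 2A^5 - A^9 + 2A^13 - A^17; writhe -5
components 1, writhe -5 (7 crossings)
3-colorings: 27 of 3^7, det 9 — tricolorable
note: the span of V is 6, forcing >= 6 crossings in any diagram


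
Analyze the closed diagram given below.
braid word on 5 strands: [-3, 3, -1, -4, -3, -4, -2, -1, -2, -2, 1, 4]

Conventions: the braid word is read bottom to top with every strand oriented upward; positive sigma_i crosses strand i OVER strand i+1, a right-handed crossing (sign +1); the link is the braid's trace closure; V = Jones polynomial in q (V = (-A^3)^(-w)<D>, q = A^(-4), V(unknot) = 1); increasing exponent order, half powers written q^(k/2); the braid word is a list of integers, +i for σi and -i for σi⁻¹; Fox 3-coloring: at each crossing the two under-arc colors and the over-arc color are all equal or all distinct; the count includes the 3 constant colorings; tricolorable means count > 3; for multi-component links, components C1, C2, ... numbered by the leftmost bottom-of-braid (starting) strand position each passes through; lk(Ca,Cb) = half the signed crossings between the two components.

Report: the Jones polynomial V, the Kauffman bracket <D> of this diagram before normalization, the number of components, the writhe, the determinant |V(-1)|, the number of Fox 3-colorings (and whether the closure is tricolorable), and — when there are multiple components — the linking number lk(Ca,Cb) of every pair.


V(q) = -q^-4 + q^-3 + q^-1
bracket: A^-14 + A^-6 - A^-2, w = -6
1 component, writhe -6, over 12 crossings
det 3, colorings 9 of 3^12 — tricolorable
observation: w = -6 (over 12 crossings) is diagram-only; (-A^3)^(6) removes it from V


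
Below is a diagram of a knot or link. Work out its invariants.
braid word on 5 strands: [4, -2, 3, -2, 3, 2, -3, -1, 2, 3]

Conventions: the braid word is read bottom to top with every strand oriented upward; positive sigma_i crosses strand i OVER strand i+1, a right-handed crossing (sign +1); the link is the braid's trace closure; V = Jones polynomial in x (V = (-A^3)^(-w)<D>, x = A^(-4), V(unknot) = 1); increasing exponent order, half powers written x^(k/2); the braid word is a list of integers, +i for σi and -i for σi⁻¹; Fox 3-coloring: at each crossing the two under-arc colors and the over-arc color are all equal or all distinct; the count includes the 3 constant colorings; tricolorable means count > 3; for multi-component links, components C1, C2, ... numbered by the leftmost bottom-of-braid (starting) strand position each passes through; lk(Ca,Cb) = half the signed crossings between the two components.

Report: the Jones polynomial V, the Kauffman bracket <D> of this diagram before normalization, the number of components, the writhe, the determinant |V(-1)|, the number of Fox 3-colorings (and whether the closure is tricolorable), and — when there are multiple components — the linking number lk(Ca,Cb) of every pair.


Jones polynomial: V(x) = -x^-1 + 2 - x + 2x^2 - x^3 + x^4 - x^5
<D> = -A^-14 + A^-10 - A^-6 + 2A^-2 - A^2 + 2A^6 - A^10; writhe +2
components 1, writhe +2 (10 crossings)
3-colorings: 9 of 3^10, det 9 — tricolorable
note: w = +2 (over 10 crossings) is diagram-only; (-A^3)^(-2) removes it from V


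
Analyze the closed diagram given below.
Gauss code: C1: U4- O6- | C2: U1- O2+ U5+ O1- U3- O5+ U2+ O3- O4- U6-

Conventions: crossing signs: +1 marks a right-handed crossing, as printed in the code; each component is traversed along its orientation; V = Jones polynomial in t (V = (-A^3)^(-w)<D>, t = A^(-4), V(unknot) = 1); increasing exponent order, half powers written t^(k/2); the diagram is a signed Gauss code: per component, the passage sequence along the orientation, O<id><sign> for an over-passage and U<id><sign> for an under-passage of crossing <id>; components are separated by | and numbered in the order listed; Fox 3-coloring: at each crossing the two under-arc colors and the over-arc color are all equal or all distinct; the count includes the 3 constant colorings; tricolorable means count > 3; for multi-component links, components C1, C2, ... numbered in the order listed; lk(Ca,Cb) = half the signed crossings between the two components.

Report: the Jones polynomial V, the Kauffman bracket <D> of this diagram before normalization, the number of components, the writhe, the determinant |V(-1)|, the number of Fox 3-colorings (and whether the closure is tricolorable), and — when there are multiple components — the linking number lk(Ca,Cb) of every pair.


V(t) = -t^(-9/2) + t^(-7/2) - 2t^(-5/2) + 2t^(-3/2) - 2t^(-1/2) + t^(1/2) - t^(3/2)
bracket: -A^-12 + A^-8 - 2A^-4 + 2 - 2A^4 + A^8 - A^12, w = -2
2 components, writhe -2, over 6 crossings
lk(C1,C2) = -1
det 10, colorings 3 of 3^6 — not tricolorable
observation: the span of V is 6, within the link bound 6 + 2 - 1


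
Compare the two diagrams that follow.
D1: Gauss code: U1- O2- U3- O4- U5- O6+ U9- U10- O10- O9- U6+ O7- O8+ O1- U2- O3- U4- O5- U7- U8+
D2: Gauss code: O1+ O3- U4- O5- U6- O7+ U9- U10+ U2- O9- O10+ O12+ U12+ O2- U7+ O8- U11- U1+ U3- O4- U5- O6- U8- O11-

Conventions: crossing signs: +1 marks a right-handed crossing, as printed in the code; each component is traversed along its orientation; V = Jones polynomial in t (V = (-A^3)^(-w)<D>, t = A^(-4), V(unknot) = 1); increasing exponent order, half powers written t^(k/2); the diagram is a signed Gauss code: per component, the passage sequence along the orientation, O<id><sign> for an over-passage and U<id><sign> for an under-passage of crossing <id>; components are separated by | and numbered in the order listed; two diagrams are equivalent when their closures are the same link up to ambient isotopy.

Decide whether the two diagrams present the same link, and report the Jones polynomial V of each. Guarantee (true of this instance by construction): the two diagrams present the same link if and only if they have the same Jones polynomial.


equivalent: yes
V(D1) = -t^-7 + t^-6 - t^-5 + t^-4 + t^-2  (w -6, c 10, <D> = A^-10 + A^-2 - A^2 + A^6 - A^10)
V(D2) = -t^-7 + t^-6 - t^-5 + t^-4 + t^-2  (w -4, c 12, <D> = A^-4 + A^4 - A^8 + A^12 - A^16)
why: all 2 diagrams share one V(t), hence one class


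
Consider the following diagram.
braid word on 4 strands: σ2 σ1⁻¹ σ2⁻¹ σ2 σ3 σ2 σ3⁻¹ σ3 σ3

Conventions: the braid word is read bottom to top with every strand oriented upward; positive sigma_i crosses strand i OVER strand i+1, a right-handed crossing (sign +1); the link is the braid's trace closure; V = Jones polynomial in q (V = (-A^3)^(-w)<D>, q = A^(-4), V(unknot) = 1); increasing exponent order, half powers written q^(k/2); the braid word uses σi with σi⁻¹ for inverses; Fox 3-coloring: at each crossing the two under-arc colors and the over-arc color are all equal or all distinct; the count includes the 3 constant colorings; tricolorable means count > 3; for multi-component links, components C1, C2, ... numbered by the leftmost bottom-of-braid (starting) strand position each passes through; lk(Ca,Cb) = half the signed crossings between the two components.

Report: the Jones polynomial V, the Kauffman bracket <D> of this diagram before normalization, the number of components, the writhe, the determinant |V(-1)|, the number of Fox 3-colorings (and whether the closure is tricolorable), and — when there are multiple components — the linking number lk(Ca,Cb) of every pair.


V = q + q^3 - q^4
<D> = A^-7 - A^-3 - A^5 (w = +3)
1 component over 9 crossings, w = +3
9 Fox colorings among 3^9, |V(-1)| = 3: tricolorable
why: w = +3 shifts under R1 moves; the (-A^3)^(-3) factor cancels that in V


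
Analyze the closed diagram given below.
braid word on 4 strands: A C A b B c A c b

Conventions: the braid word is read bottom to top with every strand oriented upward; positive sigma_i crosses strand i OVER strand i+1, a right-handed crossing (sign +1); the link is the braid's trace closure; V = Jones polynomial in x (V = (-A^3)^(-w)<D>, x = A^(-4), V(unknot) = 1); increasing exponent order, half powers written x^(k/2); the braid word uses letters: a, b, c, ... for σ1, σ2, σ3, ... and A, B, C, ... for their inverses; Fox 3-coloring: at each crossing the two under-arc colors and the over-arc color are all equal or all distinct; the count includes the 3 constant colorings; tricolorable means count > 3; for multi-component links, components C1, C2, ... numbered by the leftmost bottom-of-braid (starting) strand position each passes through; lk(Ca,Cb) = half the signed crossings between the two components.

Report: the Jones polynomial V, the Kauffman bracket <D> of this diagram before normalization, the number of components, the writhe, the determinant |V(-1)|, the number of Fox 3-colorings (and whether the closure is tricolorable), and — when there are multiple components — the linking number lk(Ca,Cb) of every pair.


V = -x^-4 + x^-3 + x^-1
<D> = -A - A^9 + A^13 (w = -1)
1 component over 9 crossings, w = -1
9 Fox colorings among 3^9, |V(-1)| = 3: tricolorable
why: free reduction leaves σ1⁻¹ σ3⁻¹ σ1⁻¹ σ3 σ1⁻¹ σ3 σ2 of the original 9 letters


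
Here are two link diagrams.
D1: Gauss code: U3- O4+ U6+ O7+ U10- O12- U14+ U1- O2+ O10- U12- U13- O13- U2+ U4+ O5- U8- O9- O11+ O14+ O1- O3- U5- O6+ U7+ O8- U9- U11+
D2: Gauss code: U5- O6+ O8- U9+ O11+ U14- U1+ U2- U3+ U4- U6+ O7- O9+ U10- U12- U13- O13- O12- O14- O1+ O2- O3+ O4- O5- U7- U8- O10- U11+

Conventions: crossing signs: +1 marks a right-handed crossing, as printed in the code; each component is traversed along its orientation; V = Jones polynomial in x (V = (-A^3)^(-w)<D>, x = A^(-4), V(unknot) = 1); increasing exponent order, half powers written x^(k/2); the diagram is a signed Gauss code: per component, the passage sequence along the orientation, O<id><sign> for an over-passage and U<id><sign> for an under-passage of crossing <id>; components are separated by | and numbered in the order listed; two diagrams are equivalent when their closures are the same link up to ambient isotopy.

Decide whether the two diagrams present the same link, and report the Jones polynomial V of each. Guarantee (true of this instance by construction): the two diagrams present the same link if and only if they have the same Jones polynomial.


equivalent: no
V(D1) = -x^-3 + 2x^-2 - 2x^-1 + 3 - 2x + 2x^2 - x^3  (w -2, c 14, <D> = -A^-18 + 2A^-14 - 2A^-10 + 3A^-6 - 2A^-2 + 2A^2 - A^6)
D2 (bracket -A^-16 + 2A^-12 - A^-8 + 2A^-4 - 1 + A^4 - A^8; 14 crossings at w = -4): V = -x^-5 + x^-4 - x^-3 + 2x^-2 - x^-1 + 2 - x
why: 2 values of V(x) split the 2 diagrams


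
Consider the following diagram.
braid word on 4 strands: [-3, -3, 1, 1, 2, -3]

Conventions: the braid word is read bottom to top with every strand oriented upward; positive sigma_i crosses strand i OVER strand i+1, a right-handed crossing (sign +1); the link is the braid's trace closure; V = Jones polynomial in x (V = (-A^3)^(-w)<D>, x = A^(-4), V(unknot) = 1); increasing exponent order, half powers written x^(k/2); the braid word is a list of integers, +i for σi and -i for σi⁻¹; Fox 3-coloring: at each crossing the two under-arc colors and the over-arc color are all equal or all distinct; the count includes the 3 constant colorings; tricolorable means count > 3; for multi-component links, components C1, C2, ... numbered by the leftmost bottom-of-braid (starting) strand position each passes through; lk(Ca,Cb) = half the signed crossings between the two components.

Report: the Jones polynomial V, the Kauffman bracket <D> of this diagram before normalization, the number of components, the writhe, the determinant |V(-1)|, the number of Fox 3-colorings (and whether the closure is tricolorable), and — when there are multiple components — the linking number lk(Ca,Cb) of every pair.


V = x^(-7/2) - x^(-5/2) + x^(-3/2) - 2x^(-1/2) - x^(3/2)
<D> = -A^-6 - 2A^2 + A^6 - A^10 + A^14 (w = 0)
2 components over 6 crossings, w = 0
lk(C1,C2): +1
9 Fox colorings among 3^6, |V(-1)| = 6: tricolorable
why: the span of V is 5, within the link bound 6 + 2 - 1


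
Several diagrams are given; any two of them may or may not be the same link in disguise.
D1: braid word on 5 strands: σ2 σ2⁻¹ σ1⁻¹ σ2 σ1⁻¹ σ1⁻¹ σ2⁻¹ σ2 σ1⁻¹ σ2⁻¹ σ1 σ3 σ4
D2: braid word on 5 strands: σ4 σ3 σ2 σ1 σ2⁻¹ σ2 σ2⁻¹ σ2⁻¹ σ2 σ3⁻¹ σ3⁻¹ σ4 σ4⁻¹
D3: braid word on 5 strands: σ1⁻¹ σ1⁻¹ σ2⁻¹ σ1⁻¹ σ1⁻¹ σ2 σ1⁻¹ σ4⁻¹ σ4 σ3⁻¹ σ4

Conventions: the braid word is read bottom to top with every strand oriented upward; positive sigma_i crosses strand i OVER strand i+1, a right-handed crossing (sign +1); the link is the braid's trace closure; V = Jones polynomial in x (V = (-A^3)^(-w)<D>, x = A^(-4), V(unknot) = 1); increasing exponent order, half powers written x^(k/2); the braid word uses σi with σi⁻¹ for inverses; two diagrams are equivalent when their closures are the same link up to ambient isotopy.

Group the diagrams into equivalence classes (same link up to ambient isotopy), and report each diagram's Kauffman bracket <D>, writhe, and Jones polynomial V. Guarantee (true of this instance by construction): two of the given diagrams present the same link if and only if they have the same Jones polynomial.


grouping into links: {D1} | {D2} | {D3}
V(D1) = x^(-9/2) - x^(-5/2) - x^(-3/2) - x^(-1/2)  (w -1, c 13, <D> = A^-1 + A^3 + A^7 - A^15)
V(D2) = -x^(-1/2) - x^(1/2)  [13 crossings, <D> = A + A^5, w = +1]
D3 (bracket A^-9 + 2A^-1 - A^3 + A^7 - A^11; 11 crossings at w = -5): V = x^(-13/2) - x^(-11/2) + x^(-9/2) - 2x^(-7/2) - x^(-3/2)
why: V(x) takes 3 values over 3 diagrams, fixing the grouping


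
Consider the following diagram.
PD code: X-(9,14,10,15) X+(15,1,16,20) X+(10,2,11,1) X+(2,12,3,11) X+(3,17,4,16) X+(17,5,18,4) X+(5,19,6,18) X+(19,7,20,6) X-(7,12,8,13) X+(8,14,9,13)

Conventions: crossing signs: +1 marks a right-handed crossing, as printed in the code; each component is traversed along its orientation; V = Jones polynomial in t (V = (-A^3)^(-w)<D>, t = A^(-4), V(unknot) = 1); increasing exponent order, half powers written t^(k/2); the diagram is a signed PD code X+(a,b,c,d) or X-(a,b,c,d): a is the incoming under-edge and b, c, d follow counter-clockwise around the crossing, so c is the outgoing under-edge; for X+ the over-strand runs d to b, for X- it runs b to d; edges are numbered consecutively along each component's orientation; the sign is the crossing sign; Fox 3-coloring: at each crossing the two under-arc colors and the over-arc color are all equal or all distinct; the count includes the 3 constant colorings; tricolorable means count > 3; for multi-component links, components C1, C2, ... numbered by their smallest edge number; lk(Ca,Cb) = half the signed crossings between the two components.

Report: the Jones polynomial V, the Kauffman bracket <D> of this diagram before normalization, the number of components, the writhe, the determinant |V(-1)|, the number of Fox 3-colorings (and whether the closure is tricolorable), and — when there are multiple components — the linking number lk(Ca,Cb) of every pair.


V(t) = t^2 - t^3 + 2t^4 - 2t^5 + 3t^6 - 2t^7 + t^8 - t^9
bracket: -A^-18 + A^-14 - 2A^-10 + 3A^-6 - 2A^-2 + 2A^2 - A^6 + A^10, w = +6
1 component, writhe +6, over 10 crossings
det 13, colorings 3 of 3^10 — not tricolorable
observation: w = +6 shifts under R1 moves; the (-A^3)^(-6) factor cancels that in V


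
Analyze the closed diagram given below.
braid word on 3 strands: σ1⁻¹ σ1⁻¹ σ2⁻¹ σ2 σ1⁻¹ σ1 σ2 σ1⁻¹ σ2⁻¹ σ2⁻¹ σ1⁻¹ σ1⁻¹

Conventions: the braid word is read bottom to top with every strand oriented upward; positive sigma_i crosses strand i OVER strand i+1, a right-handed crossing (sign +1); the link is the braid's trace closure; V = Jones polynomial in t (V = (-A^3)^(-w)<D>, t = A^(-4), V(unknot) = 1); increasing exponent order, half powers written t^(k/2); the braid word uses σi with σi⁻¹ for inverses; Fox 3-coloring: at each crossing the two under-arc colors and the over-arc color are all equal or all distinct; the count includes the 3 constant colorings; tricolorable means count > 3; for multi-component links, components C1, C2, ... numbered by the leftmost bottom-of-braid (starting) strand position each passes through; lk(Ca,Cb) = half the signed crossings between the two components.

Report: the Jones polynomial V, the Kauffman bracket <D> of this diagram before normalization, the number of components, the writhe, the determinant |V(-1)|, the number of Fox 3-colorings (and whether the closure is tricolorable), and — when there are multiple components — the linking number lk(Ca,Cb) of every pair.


Jones polynomial: V(t) = -t^-9 + t^-8 - 2t^-7 + 3t^-6 - 2t^-5 + 2t^-4 - t^-3 + t^-2
<D> = A^-10 - A^-6 + 2A^-2 - 2A^2 + 3A^6 - 2A^10 + A^14 - A^18; writhe -6
components 1, writhe -6 (12 crossings)
3-colorings: 3 of 3^12, det 13 — not tricolorable
note: the word shrinks to σ1⁻¹ σ1⁻¹ σ2 σ1⁻¹ σ2⁻¹ σ2⁻¹ σ1⁻¹ σ1⁻¹ after cancelling


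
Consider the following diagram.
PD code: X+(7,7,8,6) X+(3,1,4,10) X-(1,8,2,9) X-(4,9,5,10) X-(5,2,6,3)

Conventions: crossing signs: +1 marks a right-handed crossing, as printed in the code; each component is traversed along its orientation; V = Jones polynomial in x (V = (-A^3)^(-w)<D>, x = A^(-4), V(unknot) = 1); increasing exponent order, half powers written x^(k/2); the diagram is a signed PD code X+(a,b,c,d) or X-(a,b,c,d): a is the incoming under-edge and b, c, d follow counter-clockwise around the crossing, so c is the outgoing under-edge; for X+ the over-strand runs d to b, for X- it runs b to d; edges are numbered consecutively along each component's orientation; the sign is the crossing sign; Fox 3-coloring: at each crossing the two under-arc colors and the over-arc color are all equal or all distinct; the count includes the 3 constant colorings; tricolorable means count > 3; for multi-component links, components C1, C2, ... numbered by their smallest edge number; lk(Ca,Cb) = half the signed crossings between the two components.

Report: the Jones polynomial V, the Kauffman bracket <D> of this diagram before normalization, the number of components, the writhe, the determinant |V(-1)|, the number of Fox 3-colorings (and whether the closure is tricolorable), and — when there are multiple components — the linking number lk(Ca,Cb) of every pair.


V(x) = 1
bracket: -A^-3, w = -1
1 component, writhe -1, over 5 crossings
det 1, colorings 3 of 3^5 — not tricolorable
observation: det 1 = |V(-1)|; not divisible by 3, so not tricolorable


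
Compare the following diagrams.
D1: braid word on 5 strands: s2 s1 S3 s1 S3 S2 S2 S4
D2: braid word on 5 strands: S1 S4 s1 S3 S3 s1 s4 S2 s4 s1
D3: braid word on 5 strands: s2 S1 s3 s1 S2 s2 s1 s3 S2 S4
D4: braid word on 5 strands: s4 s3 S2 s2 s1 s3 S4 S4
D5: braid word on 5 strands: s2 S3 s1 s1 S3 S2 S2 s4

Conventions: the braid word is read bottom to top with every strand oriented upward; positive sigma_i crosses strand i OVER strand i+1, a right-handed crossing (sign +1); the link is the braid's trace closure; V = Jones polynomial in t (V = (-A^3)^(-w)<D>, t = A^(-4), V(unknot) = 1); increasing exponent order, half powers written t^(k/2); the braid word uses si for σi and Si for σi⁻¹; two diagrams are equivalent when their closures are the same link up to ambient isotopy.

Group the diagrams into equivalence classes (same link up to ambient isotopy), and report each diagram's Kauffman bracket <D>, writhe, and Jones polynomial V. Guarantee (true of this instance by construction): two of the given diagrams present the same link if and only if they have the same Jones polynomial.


classes: {D1, D2, D5} | {D3, D4}
V(D1) = t^-2 + 2 + t^2  [8 crossings, <D> = A^-14 + 2A^-6 + A^2, w = -2]
D2 (bracket A^-8 + 2 + A^8; 10 crossings at w = 0): V = t^-2 + 2 + t^2
V(D3) = 1 + t + t^2 + t^3  [10 crossings, <D> = A^-6 + A^-2 + A^2 + A^6, w = +2]
V(D4) = 1 + t + t^2 + t^3  (w +2, c 8, <D> = A^-6 + A^-2 + A^2 + A^6)
V(D5) = t^-2 + 2 + t^2  (w 0, c 8, <D> = A^-8 + 2 + A^8)
note: V(t) takes 2 values over 5 diagrams, fixing the grouping


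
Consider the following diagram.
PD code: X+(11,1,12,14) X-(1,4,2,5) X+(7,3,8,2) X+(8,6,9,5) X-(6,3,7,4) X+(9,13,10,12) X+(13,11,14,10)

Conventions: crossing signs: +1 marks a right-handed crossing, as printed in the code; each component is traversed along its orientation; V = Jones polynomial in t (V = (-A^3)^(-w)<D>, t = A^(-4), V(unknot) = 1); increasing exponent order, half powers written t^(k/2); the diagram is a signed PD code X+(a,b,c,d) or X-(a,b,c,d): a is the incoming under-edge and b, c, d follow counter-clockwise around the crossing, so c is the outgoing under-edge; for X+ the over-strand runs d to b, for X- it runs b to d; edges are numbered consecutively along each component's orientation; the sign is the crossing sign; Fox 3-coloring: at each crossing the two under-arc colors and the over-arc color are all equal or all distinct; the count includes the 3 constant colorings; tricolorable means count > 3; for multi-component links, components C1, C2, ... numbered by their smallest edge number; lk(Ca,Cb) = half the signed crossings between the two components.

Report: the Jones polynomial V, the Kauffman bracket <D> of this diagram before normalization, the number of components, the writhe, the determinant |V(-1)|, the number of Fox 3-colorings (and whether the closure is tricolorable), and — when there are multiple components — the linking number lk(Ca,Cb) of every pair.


V(t) = t + t^3 - t^4
bracket: A^-7 - A^-3 - A^5, w = +3
1 component, writhe +3, over 7 crossings
det 3, colorings 9 of 3^7 — tricolorable
observation: |V(-1)| = 3: so tricolorable, since 3 divides 3


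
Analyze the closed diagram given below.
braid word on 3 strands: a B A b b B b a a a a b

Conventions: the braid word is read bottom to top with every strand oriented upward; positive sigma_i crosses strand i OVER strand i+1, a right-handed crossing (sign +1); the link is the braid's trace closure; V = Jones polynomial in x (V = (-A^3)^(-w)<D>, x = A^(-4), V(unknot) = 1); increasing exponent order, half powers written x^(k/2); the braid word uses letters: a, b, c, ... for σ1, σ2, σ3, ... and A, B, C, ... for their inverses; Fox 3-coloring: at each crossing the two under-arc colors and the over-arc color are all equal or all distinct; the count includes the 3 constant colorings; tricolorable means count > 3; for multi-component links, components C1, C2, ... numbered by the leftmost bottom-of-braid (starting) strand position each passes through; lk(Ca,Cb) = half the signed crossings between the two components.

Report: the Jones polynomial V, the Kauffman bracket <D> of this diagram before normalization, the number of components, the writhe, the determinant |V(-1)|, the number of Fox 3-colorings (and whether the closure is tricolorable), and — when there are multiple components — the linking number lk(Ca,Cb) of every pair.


V(x) = x^2 + 2x^4 - 2x^5 + x^6 - 2x^7 + x^8
bracket: A^-14 - 2A^-10 + A^-6 - 2A^-2 + 2A^2 + A^10, w = +6
1 component, writhe +6, over 12 crossings
det 9, colorings 27 of 3^12 — tricolorable
observation: V spans 6 powers of x: at least 6 crossings in any diagram


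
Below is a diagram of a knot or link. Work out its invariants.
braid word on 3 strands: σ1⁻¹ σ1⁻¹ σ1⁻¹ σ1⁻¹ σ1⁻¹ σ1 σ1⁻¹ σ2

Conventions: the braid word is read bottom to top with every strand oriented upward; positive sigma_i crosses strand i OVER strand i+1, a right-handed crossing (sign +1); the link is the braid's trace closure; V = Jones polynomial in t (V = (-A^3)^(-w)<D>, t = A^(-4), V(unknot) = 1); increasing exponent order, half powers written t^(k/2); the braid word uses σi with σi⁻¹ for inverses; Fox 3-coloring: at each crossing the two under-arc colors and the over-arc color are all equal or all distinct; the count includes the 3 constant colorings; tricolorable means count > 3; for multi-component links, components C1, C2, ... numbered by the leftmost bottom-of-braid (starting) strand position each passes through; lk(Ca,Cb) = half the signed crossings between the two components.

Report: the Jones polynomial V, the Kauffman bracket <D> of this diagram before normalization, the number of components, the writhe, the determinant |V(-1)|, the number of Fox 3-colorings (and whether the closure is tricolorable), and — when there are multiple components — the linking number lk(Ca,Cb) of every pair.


Jones polynomial: V(t) = -t^-7 + t^-6 - t^-5 + t^-4 + t^-2
<D> = A^-4 + A^4 - A^8 + A^12 - A^16; writhe -4
components 1, writhe -4 (8 crossings)
3-colorings: 3 of 3^8, det 5 — not tricolorable
note: the span of V is 5, forcing >= 5 crossings in any diagram


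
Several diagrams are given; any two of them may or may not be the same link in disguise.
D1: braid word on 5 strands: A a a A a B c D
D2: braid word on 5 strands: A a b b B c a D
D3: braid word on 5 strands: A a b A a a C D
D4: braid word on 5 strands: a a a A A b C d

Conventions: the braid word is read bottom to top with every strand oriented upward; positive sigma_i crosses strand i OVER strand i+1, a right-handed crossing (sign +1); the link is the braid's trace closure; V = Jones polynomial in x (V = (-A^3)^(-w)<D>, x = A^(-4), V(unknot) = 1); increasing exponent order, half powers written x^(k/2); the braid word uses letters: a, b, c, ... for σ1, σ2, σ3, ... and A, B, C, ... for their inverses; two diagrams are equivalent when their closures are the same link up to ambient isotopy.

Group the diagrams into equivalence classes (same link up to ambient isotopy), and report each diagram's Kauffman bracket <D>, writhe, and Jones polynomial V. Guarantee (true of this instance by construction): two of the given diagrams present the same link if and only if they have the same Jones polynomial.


equivalence classes: {D1, D2, D3, D4}
D1 (bracket 1; 8 crossings at w = 0): V = 1
D2 (bracket A^6; 8 crossings at w = +2): V = 1
V(D3) = 1  [8 crossings, <D> = 1, w = 0]
V(D4) = 1  [8 crossings, <D> = A^6, w = +2]
key observation: all 4 diagrams share one V(x), hence one class


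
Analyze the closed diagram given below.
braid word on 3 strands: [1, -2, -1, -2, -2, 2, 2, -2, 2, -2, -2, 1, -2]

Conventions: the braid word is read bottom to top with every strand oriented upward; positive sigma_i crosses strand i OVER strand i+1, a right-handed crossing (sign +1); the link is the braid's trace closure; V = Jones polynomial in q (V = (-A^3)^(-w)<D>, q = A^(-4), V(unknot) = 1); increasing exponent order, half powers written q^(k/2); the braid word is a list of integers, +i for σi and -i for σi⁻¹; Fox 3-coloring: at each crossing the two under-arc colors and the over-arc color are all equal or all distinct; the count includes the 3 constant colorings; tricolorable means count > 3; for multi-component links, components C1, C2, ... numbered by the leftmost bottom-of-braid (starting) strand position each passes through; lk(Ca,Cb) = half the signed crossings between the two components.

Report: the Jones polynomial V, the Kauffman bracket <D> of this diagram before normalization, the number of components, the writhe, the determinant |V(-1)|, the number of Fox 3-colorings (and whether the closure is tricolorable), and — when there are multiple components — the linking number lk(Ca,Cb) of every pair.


V = -q^(-5/2) - q^(-1/2)
<D> = A^-7 + A (w = -3)
2 components over 13 crossings, w = -3
lk(C1,C2): -1
3 Fox colorings among 3^13, |V(-1)| = 2: not tricolorable
why: the 1 component pair carries total linking -1


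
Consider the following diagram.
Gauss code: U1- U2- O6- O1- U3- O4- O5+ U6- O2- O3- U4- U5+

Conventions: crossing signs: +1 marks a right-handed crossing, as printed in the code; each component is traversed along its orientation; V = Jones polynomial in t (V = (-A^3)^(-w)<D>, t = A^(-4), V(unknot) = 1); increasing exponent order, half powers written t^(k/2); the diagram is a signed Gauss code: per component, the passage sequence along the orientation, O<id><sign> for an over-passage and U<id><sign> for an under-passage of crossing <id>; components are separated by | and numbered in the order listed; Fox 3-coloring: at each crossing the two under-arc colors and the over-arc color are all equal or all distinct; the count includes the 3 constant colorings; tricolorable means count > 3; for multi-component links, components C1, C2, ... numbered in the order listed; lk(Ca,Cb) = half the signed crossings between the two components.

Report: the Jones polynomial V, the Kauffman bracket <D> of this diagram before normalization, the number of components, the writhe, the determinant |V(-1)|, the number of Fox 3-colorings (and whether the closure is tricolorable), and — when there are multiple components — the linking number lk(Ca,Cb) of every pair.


V = -t^-4 + t^-3 + t^-1
<D> = A^-8 + 1 - A^4 (w = -4)
1 component over 6 crossings, w = -4
9 Fox colorings among 3^6, |V(-1)| = 3: tricolorable
why: w = -4 shifts under R1 moves; the (-A^3)^(4) factor cancels that in V
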